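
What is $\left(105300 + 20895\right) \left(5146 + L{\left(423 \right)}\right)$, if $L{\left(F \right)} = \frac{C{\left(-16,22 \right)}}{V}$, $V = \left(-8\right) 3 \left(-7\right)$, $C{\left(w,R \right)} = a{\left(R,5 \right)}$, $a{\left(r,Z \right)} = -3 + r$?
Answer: $\frac{36367169555}{56} \approx 6.4941 \cdot 10^{8}$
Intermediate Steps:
$C{\left(w,R \right)} = -3 + R$
$V = 168$ ($V = \left(-24\right) \left(-7\right) = 168$)
$L{\left(F \right)} = \frac{19}{168}$ ($L{\left(F \right)} = \frac{-3 + 22}{168} = 19 \cdot \frac{1}{168} = \frac{19}{168}$)
$\left(105300 + 20895\right) \left(5146 + L{\left(423 \right)}\right) = \left(105300 + 20895\right) \left(5146 + \frac{19}{168}\right) = 126195 \cdot \frac{864547}{168} = \frac{36367169555}{56}$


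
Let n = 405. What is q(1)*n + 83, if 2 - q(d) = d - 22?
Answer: 9398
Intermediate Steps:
q(d) = 24 - d (q(d) = 2 - (d - 22) = 2 - (-22 + d) = 2 + (22 - d) = 24 - d)
q(1)*n + 83 = (24 - 1*1)*405 + 83 = (24 - 1)*405 + 83 = 23*405 + 83 = 9315 + 83 = 9398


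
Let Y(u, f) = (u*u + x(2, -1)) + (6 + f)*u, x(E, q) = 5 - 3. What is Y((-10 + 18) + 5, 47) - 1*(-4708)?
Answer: 5568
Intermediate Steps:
x(E, q) = 2
Y(u, f) = 2 + u**2 + u*(6 + f) (Y(u, f) = (u*u + 2) + (6 + f)*u = (u**2 + 2) + u*(6 + f) = (2 + u**2) + u*(6 + f) = 2 + u**2 + u*(6 + f))
Y((-10 + 18) + 5, 47) - 1*(-4708) = (2 + ((-10 + 18) + 5)**2 + 6*((-10 + 18) + 5) + 47*((-10 + 18) + 5)) - 1*(-4708) = (2 + (8 + 5)**2 + 6*(8 + 5) + 47*(8 + 5)) + 4708 = (2 + 13**2 + 6*13 + 47*13) + 4708 = (2 + 169 + 78 + 611) + 4708 = 860 + 4708 = 5568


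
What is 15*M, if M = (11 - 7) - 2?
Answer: 30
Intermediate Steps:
M = 2 (M = 4 - 2 = 2)
15*M = 15*2 = 30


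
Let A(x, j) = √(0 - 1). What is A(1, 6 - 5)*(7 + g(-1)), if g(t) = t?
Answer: 6*I ≈ 6.0*I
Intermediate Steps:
A(x, j) = I (A(x, j) = √(-1) = I)
A(1, 6 - 5)*(7 + g(-1)) = I*(7 - 1) = I*6 = 6*I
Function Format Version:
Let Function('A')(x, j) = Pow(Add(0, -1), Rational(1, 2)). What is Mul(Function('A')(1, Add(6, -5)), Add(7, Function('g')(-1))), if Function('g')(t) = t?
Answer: Mul(6, I) ≈ Mul(6.0000, I)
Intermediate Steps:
Function('A')(x, j) = I (Function('A')(x, j) = Pow(-1, Rational(1, 2)) = I)
Mul(Function('A')(1, Add(6, -5)), Add(7, Function('g')(-1))) = Mul(I, Add(7, -1)) = Mul(I, 6) = Mul(6, I)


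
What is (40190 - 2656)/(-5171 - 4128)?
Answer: -37534/9299 ≈ -4.0363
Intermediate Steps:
(40190 - 2656)/(-5171 - 4128) = 37534/(-9299) = 37534*(-1/9299) = -37534/9299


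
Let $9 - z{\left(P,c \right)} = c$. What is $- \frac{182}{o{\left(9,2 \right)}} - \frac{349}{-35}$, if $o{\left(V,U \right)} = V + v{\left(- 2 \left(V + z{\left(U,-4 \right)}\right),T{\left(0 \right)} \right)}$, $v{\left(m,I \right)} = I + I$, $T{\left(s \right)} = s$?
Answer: $- \frac{3229}{315} \approx -10.251$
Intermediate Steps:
$z{\left(P,c \right)} = 9 - c$
$v{\left(m,I \right)} = 2 I$
$o{\left(V,U \right)} = V$ ($o{\left(V,U \right)} = V + 2 \cdot 0 = V + 0 = V$)
$- \frac{182}{o{\left(9,2 \right)}} - \frac{349}{-35} = - \frac{182}{9} - \frac{349}{-35} = \left(-182\right) \frac{1}{9} - - \frac{349}{35} = - \frac{182}{9} + \frac{349}{35} = - \frac{3229}{315}$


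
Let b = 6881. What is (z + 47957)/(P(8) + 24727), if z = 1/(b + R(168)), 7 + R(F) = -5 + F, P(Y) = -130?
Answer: 337473410/173089089 ≈ 1.9497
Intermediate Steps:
R(F) = -12 + F (R(F) = -7 + (-5 + F) = -12 + F)
z = 1/7037 (z = 1/(6881 + (-12 + 168)) = 1/(6881 + 156) = 1/7037 ≈ 0.00014211)
(z + 47957)/(P(8) + 24727) = (1/7037 + 47957)/(-130 + 24727) = (337473410/7037)/24597 = (337473410/7037)*(1/24597) = 337473410/173089089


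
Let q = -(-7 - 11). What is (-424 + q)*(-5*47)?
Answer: 95410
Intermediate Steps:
q = 18 (q = -1*(-18) = 18)
(-424 + q)*(-5*47) = (-424 + 18)*(-5*47) = -406*(-235) = 95410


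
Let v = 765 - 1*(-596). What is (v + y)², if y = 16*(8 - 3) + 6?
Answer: 2093809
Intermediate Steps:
y = 86 (y = 16*5 + 6 = 80 + 6 = 86)
v = 1361 (v = 765 + 596 = 1361)
(v + y)² = (1361 + 86)² = 1447² = 2093809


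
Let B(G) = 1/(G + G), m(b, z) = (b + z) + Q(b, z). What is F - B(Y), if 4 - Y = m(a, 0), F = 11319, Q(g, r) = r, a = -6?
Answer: 226379/20 ≈ 11319.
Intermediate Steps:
m(b, z) = b + 2*z (m(b, z) = (b + z) + z = b + 2*z)
Y = 10 (Y = 4 - (-6 + 2*0) = 4 - (-6 + 0) = 4 - 1*(-6) = 4 + 6 = 10)
B(G) = 1/(2*G)
F - B(Y) = 11319 - 1/(2*10) = 11319 - 1*1/20 = 11319 - 1/20 = 226379/20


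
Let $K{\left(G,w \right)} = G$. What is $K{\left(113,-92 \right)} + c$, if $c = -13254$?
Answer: $-13141$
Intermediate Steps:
$K{\left(113,-92 \right)} + c = 113 - 13254 = -13141$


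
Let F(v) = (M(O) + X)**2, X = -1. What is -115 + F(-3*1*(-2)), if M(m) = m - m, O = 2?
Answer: -114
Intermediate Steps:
M(m) = 0
F(v) = 1 (F(v) = (0 - 1)**2 = (-1)**2 = 1)
-115 + F(-3*1*(-2)) = -115 + 1 = -114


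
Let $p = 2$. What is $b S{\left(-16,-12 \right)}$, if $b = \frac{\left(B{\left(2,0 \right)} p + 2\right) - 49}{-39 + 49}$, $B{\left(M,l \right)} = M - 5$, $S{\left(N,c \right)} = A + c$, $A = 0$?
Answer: $\frac{318}{5} \approx 63.6$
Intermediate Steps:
$S{\left(N,c \right)} = c$ ($S{\left(N,c \right)} = 0 + c = c$)
$B{\left(M,l \right)} = -5 + M$
$b = - \frac{53}{10}$ ($b = \frac{\left(\left(-5 + 2\right) 2 + 2\right) - 49}{-39 + 49} = \frac{\left(\left(-3\right) 2 + 2\right) - 49}{10} = \left(\left(-6 + 2\right) - 49\right) \frac{1}{10} = \left(-4 - 49\right) \frac{1}{10} = \left(-53\right) \frac{1}{10} = - \frac{53}{10} \approx -5.3$)
$b S{\left(-16,-12 \right)} = \left(- \frac{53}{10}\right) \left(-12\right) = \frac{318}{5}$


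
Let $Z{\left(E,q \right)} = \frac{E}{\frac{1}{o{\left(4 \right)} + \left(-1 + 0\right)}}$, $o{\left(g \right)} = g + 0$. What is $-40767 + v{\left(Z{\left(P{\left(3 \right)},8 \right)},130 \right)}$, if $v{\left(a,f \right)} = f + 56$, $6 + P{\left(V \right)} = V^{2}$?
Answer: $-40581$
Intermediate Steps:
$o{\left(g \right)} = g$
$P{\left(V \right)} = -6 + V^{2}$
$Z{\left(E,q \right)} = 3 E$ ($Z{\left(E,q \right)} = \frac{E}{\frac{1}{4 + \left(-1 + 0\right)}} = \frac{E}{\frac{1}{4 - 1}} = \frac{E}{\frac{1}{3}} = E \frac{1}{\frac{1}{3}} = E 3 = 3 E$)
$v{\left(a,f \right)} = 56 + f$
$-40767 + v{\left(Z{\left(P{\left(3 \right)},8 \right)},130 \right)} = -40767 + \left(56 + 130\right) = -40767 + 186 = -40581$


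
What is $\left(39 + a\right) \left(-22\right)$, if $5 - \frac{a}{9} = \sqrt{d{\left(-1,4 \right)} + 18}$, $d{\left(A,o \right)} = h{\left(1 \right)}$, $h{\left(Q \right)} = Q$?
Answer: $-1848 + 198 \sqrt{19} \approx -984.94$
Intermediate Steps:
$d{\left(A,o \right)} = 1$
$a = 45 - 9 \sqrt{19}$ ($a = 45 - 9 \sqrt{1 + 18} = 45 - 9 \sqrt{19} \approx 5.7699$)
$\left(39 + a\right) \left(-22\right) = \left(39 + \left(45 - 9 \sqrt{19}\right)\right) \left(-22\right) = \left(84 - 9 \sqrt{19}\right) \left(-22\right) = -1848 + 198 \sqrt{19}$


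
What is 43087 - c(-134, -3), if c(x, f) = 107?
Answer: 42980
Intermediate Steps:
43087 - c(-134, -3) = 43087 - 1*107 = 43087 - 107 = 42980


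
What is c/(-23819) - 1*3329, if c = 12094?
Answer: -79305545/23819 ≈ -3329.5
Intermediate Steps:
c/(-23819) - 1*3329 = 12094/(-23819) - 1*3329 = 12094*(-1/23819) - 3329 = -12094/23819 - 3329 = -79305545/23819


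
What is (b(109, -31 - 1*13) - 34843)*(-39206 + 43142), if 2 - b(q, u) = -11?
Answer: -137090880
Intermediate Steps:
b(q, u) = 13 (b(q, u) = 2 - 1*(-11) = 2 + 11 = 13)
(b(109, -31 - 1*13) - 34843)*(-39206 + 43142) = (13 - 34843)*(-39206 + 43142) = -34830*3936 = -137090880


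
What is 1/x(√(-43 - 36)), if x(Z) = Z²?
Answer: -1/79 ≈ -0.012658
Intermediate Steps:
1/x(√(-43 - 36)) = 1/((√(-43 - 36))²) = 1/((√(-79))²) = 1/((I*√79)²) = 1/(-79) = -1/79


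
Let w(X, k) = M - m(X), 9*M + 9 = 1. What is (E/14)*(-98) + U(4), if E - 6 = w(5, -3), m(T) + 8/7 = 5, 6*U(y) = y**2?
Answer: -55/9 ≈ -6.1111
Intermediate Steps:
U(y) = y**2/6
m(T) = 27/7 (m(T) = -8/7 + 5 = 27/7)
M = -8/9 (M = -1 + (1/9)*1 = -1 + 1/9 = -8/9 ≈ -0.88889)
w(X, k) = -299/63 (w(X, k) = -8/9 - 1*27/7 = -8/9 - 27/7 = -299/63)
E = 79/63 (E = 6 - 299/63 = 79/63 ≈ 1.2540)
(E/14)*(-98) + U(4) = ((79/63)/14)*(-98) + (1/6)*4**2 = ((79/63)*(1/14))*(-98) + (1/6)*16 = (79/882)*(-98) + 8/3 = -79/9 + 8/3 = -55/9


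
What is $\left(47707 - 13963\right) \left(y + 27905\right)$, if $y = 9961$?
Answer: $1277750304$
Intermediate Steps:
$\left(47707 - 13963\right) \left(y + 27905\right) = \left(47707 - 13963\right) \left(9961 + 27905\right) = 33744 \cdot 37866 = 1277750304$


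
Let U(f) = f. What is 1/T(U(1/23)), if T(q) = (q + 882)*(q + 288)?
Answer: 529/134401375 ≈ 3.9360e-6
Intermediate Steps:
T(q) = (288 + q)*(882 + q) (T(q) = (882 + q)*(288 + q) = (288 + q)*(882 + q))
1/T(U(1/23)) = 1/(254016 + (1/23)² + 1170/23) = 1/(254016 + (1/23)² + 1170*(1/23)) = 1/(254016 + 1/529 + 1170/23) = 1/(134401375/529) = 529/134401375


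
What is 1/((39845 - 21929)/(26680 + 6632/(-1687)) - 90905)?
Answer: -11250632/1022731145887 ≈ -1.1001e-5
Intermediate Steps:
1/((39845 - 21929)/(26680 + 6632/(-1687)) - 90905) = 1/(17916/(26680 + 6632*(-1/1687)) - 90905) = 1/(17916/(26680 - 6632/1687) - 90905) = 1/(17916/(45002528/1687) - 90905) = 1/(17916*(1687/45002528) - 90905) = 1/(7556073/11250632 - 90905) = 1/(-1022731145887/11250632) = -11250632/1022731145887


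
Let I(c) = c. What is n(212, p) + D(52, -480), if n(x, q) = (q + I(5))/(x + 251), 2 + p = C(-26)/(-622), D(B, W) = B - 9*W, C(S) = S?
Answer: 629538342/143993 ≈ 4372.0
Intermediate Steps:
p = -609/311 (p = -2 - 26/(-622) = -2 - 26*(-1/622) = -2 + 13/311 = -609/311 ≈ -1.9582)
n(x, q) = (5 + q)/(251 + x) (n(x, q) = (q + 5)/(x + 251) = (5 + q)/(251 + x))
n(212, p) + D(52, -480) = (5 - 609/311)/(251 + 212) + (52 - 9*(-480)) = (946/311)/463 + (52 + 4320) = (1/463)*(946/311) + 4372 = 946/143993 + 4372 = 629538342/143993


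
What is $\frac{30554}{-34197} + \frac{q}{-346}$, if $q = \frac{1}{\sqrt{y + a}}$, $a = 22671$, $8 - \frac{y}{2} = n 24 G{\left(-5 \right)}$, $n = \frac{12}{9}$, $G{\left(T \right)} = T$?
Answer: $- \frac{30554}{34197} - \frac{\sqrt{23007}}{7960422} \approx -0.89349$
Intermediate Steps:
$n = \frac{4}{3}$ ($n = 12 \cdot \frac{1}{9} = \frac{4}{3} \approx 1.3333$)
$y = 336$ ($y = 16 - 2 \cdot \frac{4}{3} \cdot 24 \left(-5\right) = 16 - 2 \cdot 32 \left(-5\right) = 16 - -320 = 16 + 320 = 336$)
$q = \frac{\sqrt{23007}}{23007}$ ($q = \frac{1}{\sqrt{336 + 22671}} = \frac{1}{\sqrt{23007}} = \frac{\sqrt{23007}}{23007} \approx 0.0065928$)
$\frac{30554}{-34197} + \frac{q}{-346} = \frac{30554}{-34197} + \frac{\frac{1}{23007} \sqrt{23007}}{-346} = 30554 \left(- \frac{1}{34197}\right) + \frac{\sqrt{23007}}{23007} \left(- \frac{1}{346}\right) = - \frac{30554}{34197} - \frac{\sqrt{23007}}{7960422}$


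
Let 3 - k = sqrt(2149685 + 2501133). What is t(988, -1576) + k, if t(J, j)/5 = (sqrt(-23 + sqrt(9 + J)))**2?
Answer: -112 - sqrt(4650818) + 5*sqrt(997) ≈ -2110.7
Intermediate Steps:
k = 3 - sqrt(4650818) (k = 3 - sqrt(2149685 + 2501133) = 3 - sqrt(4650818) ≈ -2153.6)
t(J, j) = -115 + 5*sqrt(9 + J) (t(J, j) = 5*(sqrt(-23 + sqrt(9 + J)))**2 = 5*(-23 + sqrt(9 + J)) = -115 + 5*sqrt(9 + J))
t(988, -1576) + k = (-115 + 5*sqrt(9 + 988)) + (3 - sqrt(4650818)) = (-115 + 5*sqrt(997)) + (3 - sqrt(4650818)) = -112 - sqrt(4650818) + 5*sqrt(997)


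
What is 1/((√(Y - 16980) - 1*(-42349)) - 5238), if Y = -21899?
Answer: 2183/81015600 - I*√38879/1377265200 ≈ 2.6945e-5 - 1.4317e-7*I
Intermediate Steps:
1/((√(Y - 16980) - 1*(-42349)) - 5238) = 1/((√(-21899 - 16980) - 1*(-42349)) - 5238) = 1/((√(-38879) + 42349) - 5238) = 1/((I*√38879 + 42349) - 5238) = 1/((42349 + I*√38879) - 5238) = 1/(37111 + I*√38879)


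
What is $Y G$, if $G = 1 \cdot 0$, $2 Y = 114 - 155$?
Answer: $0$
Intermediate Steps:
$Y = - \frac{41}{2}$ ($Y = \frac{114 - 155}{2} = \frac{1}{2} \left(-41\right) = - \frac{41}{2} \approx -20.5$)
$G = 0$
$Y G = \left(- \frac{41}{2}\right) 0 = 0$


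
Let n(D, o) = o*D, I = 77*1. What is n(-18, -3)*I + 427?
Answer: 4585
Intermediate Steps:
I = 77
n(D, o) = D*o
n(-18, -3)*I + 427 = -18*(-3)*77 + 427 = 54*77 + 427 = 4158 + 427 = 4585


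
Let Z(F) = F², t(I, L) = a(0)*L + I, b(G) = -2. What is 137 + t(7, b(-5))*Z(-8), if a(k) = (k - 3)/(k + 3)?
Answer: 713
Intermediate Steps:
a(k) = (-3 + k)/(3 + k)
t(I, L) = I - L (t(I, L) = ((-3 + 0)/(3 + 0))*L + I = (-3/3)*L + I = ((⅓)*(-3))*L + I = -L + I = I - L)
137 + t(7, b(-5))*Z(-8) = 137 + (7 - 1*(-2))*(-8)² = 137 + (7 + 2)*64 = 137 + 9*64 = 137 + 576 = 713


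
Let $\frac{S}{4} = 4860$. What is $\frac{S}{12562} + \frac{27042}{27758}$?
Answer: $\frac{219829281}{87173999} \approx 2.5217$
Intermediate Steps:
$S = 19440$ ($S = 4 \cdot 4860 = 19440$)
$\frac{S}{12562} + \frac{27042}{27758} = \frac{19440}{12562} + \frac{27042}{27758} = 19440 \cdot \frac{1}{12562} + 27042 \cdot \frac{1}{27758} = \frac{9720}{6281} + \frac{13521}{13879} = \frac{219829281}{87173999}$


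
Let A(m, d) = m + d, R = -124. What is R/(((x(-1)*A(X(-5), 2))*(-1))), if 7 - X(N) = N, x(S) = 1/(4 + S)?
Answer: 186/7 ≈ 26.571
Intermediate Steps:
X(N) = 7 - N
A(m, d) = d + m
R/(((x(-1)*A(X(-5), 2))*(-1))) = -124*(-(4 - 1)/(2 + (7 - 1*(-5)))) = -124*(-3/(2 + (7 + 5))) = -124*(-3/(2 + 12)) = -124/(((1/3)*14)*(-1)) = -124/((14/3)*(-1)) = -124/(-14/3) = -124*(-3/14) = 186/7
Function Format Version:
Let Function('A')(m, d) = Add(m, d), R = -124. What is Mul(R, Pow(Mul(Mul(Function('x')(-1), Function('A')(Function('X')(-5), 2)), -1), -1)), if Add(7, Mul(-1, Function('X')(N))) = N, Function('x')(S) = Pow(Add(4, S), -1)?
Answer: Rational(186, 7) ≈ 26.571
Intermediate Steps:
Function('X')(N) = Add(7, Mul(-1, N))
Function('A')(m, d) = Add(d, m)
Mul(R, Pow(Mul(Mul(Function('x')(-1), Function('A')(Function('X')(-5), 2)), -1), -1)) = Mul(-124, Pow(Mul(Mul(Pow(Add(4, -1), -1), Add(2, Add(7, Mul(-1, -5)))), -1), -1)) = Mul(-124, Pow(Mul(Mul(Pow(3, -1), Add(2, Add(7, 5))), -1), -1)) = Mul(-124, Pow(Mul(Mul(Rational(1, 3), Add(2, 12)), -1), -1)) = Mul(-124, Pow(Mul(Mul(Rational(1, 3), 14), -1), -1)) = Mul(-124, Pow(Mul(Rational(14, 3), -1), -1)) = Mul(-124, Pow(Rational(-14, 3), -1)) = Mul(-124, Rational(-3, 14)) = Rational(186, 7)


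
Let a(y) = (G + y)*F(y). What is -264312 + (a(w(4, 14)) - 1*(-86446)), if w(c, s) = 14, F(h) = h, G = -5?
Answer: -177740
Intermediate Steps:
a(y) = y*(-5 + y) (a(y) = (-5 + y)*y = y*(-5 + y))
-264312 + (a(w(4, 14)) - 1*(-86446)) = -264312 + (14*(-5 + 14) - 1*(-86446)) = -264312 + (14*9 + 86446) = -264312 + (126 + 86446) = -264312 + 86572 = -177740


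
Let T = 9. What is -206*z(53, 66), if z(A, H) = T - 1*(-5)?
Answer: -2884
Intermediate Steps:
z(A, H) = 14 (z(A, H) = 9 - 1*(-5) = 9 + 5 = 14)
-206*z(53, 66) = -206*14 = -2884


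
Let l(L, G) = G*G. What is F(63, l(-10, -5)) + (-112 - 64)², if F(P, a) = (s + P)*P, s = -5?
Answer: 34630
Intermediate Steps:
l(L, G) = G²
F(P, a) = P*(-5 + P) (F(P, a) = (-5 + P)*P = P*(-5 + P))
F(63, l(-10, -5)) + (-112 - 64)² = 63*(-5 + 63) + (-112 - 64)² = 63*58 + (-176)² = 3654 + 30976 = 34630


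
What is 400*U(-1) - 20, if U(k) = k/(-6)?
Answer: 140/3 ≈ 46.667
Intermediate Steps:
U(k) = -k/6 (U(k) = k*(-⅙) = -k/6)
400*U(-1) - 20 = 400*(-⅙*(-1)) - 20 = 400*(⅙) - 20 = 200/3 - 20 = 140/3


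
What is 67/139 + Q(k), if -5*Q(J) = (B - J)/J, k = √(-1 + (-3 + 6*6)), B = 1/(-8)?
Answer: 474/695 + √2/320 ≈ 0.68643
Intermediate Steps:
B = -⅛ ≈ -0.12500
k = 4*√2 (k = √(-1 + (-3 + 36)) = √(-1 + 33) = √32 = 4*√2 ≈ 5.6569)
Q(J) = -(-⅛ - J)/(5*J)
67/139 + Q(k) = 67/139 + (1 + 8*(4*√2))/(40*((4*√2))) = (1/139)*67 + (√2/8)*(1 + 32*√2)/40 = 67/139 + √2*(1 + 32*√2)/320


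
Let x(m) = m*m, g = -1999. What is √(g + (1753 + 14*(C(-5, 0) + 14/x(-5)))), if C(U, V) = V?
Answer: I*√5954/5 ≈ 15.432*I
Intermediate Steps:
x(m) = m²
√(g + (1753 + 14*(C(-5, 0) + 14/x(-5)))) = √(-1999 + (1753 + 14*(0 + 14/((-5)²)))) = √(-1999 + (1753 + 14*(0 + 14/25))) = √(-1999 + (1753 + 14*(14/25))) = √(-1999 + (1753 + 196/25)) = √(-1999 + 44021/25) = √(-5954/25) = I*√5954/5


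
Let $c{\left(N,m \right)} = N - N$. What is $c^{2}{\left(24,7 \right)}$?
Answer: $0$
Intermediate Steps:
$c{\left(N,m \right)} = 0$
$c^{2}{\left(24,7 \right)} = 0^{2} = 0$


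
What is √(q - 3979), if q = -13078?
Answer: I*√17057 ≈ 130.6*I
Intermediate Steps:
√(q - 3979) = √(-13078 - 3979) = √(-17057) = I*√17057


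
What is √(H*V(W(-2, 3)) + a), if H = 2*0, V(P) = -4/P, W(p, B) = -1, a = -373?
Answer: I*√373 ≈ 19.313*I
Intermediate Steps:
H = 0
√(H*V(W(-2, 3)) + a) = √(0*(-4/(-1)) - 373) = √(0*(-4*(-1)) - 373) = √(0*4 - 373) = √(0 - 373) = √(-373) = I*√373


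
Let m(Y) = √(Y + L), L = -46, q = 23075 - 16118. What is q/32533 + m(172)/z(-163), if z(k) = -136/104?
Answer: 6957/32533 - 39*√14/17 ≈ -8.3700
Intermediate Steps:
q = 6957
z(k) = -17/13 (z(k) = -136*1/104 = -17/13)
m(Y) = √(-46 + Y) (m(Y) = √(Y - 46) = √(-46 + Y))
q/32533 + m(172)/z(-163) = 6957/32533 + √(-46 + 172)/(-17/13) = 6957*(1/32533) + √126*(-13/17) = 6957/32533 + (3*√14)*(-13/17) = 6957/32533 - 39*√14/17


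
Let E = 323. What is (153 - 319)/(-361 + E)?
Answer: 83/19 ≈ 4.3684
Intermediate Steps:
(153 - 319)/(-361 + E) = (153 - 319)/(-361 + 323) = -166/(-38) = -166*(-1/38) = 83/19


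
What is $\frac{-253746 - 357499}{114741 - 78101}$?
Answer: $- \frac{122249}{7328} \approx -16.682$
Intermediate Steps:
$\frac{-253746 - 357499}{114741 - 78101} = - \frac{611245}{36640} = \left(-611245\right) \frac{1}{36640} = - \frac{122249}{7328}$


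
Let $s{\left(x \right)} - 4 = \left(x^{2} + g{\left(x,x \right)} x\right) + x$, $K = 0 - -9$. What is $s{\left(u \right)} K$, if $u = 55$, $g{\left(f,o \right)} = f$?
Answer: $54981$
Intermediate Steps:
$K = 9$ ($K = 0 + 9 = 9$)
$s{\left(x \right)} = 4 + x + 2 x^{2}$ ($s{\left(x \right)} = 4 + \left(\left(x^{2} + x x\right) + x\right) = 4 + \left(\left(x^{2} + x^{2}\right) + x\right) = 4 + \left(2 x^{2} + x\right) = 4 + \left(x + 2 x^{2}\right) = 4 + x + 2 x^{2}$)
$s{\left(u \right)} K = \left(4 + 55 + 2 \cdot 55^{2}\right) 9 = \left(4 + 55 + 2 \cdot 3025\right) 9 = \left(4 + 55 + 6050\right) 9 = 6109 \cdot 9 = 54981$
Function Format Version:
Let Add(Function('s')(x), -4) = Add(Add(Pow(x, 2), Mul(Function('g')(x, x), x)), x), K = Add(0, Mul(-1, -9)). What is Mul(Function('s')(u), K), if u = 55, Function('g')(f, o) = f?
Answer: 54981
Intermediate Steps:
K = 9 (K = Add(0, 9) = 9)
Function('s')(x) = Add(4, x, Mul(2, Pow(x, 2))) (Function('s')(x) = Add(4, Add(Add(Pow(x, 2), Mul(x, x)), x)) = Add(4, Add(Add(Pow(x, 2), Pow(x, 2)), x)) = Add(4, Add(Mul(2, Pow(x, 2)), x)) = Add(4, Add(x, Mul(2, Pow(x, 2)))) = Add(4, x, Mul(2, Pow(x, 2))))
Mul(Function('s')(u), K) = Mul(Add(4, 55, Mul(2, Pow(55, 2))), 9) = Mul(Add(4, 55, Mul(2, 3025)), 9) = Mul(Add(4, 55, 6050), 9) = Mul(6109, 9) = 54981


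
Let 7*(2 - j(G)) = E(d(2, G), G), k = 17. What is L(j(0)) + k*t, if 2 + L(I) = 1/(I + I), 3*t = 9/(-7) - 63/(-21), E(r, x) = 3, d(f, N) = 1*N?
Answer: 1237/154 ≈ 8.0325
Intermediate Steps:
d(f, N) = N
j(G) = 11/7 (j(G) = 2 - ⅐*3 = 2 - 3/7 = 11/7)
t = 4/7 (t = (9/(-7) - 63/(-21))/3 = (9*(-⅐) - 63*(-1/21))/3 = (-9/7 + 3)/3 = (⅓)*(12/7) = 4/7 ≈ 0.57143)
L(I) = -2 + 1/(2*I) (L(I) = -2 + 1/(I + I) = -2 + 1/(2*I))
L(j(0)) + k*t = (-2 + 1/(2*(11/7))) + 17*(4/7) = (-2 + (½)*(7/11)) + 68/7 = (-2 + 7/22) + 68/7 = -37/22 + 68/7 = 1237/154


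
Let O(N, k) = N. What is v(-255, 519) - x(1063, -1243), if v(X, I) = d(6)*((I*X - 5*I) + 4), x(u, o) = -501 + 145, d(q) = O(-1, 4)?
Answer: 135292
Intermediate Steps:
d(q) = -1
x(u, o) = -356
v(X, I) = -4 + 5*I - I*X (v(X, I) = -((I*X - 5*I) + 4) = -((-5*I + I*X) + 4) = -(4 - 5*I + I*X) = -4 + 5*I - I*X)
v(-255, 519) - x(1063, -1243) = (-4 + 5*519 - 1*519*(-255)) - 1*(-356) = (-4 + 2595 + 132345) + 356 = 134936 + 356 = 135292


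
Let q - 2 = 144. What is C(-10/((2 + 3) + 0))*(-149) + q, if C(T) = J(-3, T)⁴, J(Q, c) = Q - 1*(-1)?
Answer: -2238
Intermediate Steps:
J(Q, c) = 1 + Q (J(Q, c) = Q + 1 = 1 + Q)
q = 146 (q = 2 + 144 = 146)
C(T) = 16 (C(T) = (1 - 3)⁴ = (-2)⁴ = 16)
C(-10/((2 + 3) + 0))*(-149) + q = 16*(-149) + 146 = -2384 + 146 = -2238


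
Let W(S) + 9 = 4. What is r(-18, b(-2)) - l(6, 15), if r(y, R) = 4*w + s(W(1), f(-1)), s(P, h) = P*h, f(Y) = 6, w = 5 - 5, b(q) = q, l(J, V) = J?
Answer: -36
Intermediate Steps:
W(S) = -5 (W(S) = -9 + 4 = -5)
w = 0
r(y, R) = -30 (r(y, R) = 4*0 - 5*6 = 0 - 30 = -30)
r(-18, b(-2)) - l(6, 15) = -30 - 1*6 = -30 - 6 = -36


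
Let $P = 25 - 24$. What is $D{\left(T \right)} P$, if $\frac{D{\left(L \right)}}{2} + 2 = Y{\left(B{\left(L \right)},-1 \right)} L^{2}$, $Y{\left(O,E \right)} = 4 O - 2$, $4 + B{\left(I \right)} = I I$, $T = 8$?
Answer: $30460$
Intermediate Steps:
$B{\left(I \right)} = -4 + I^{2}$ ($B{\left(I \right)} = -4 + I I = -4 + I^{2}$)
$Y{\left(O,E \right)} = -2 + 4 O$
$D{\left(L \right)} = -4 + 2 L^{2} \left(-18 + 4 L^{2}\right)$ ($D{\left(L \right)} = -4 + 2 \left(-2 + 4 \left(-4 + L^{2}\right)\right) L^{2} = -4 + 2 \left(-2 + \left(-16 + 4 L^{2}\right)\right) L^{2} = -4 + 2 \left(-18 + 4 L^{2}\right) L^{2} = -4 + 2 L^{2} \left(-18 + 4 L^{2}\right)$)
$P = 1$
$D{\left(T \right)} P = \left(-4 - 36 \cdot 8^{2} + 8 \cdot 8^{4}\right) 1 = \left(-4 - 2304 + 8 \cdot 4096\right) 1 = \left(-4 - 2304 + 32768\right) 1 = 30460 \cdot 1 = 30460$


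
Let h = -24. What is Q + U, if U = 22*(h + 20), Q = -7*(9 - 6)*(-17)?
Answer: 269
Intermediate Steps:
Q = 357 (Q = -7*3*(-17) = -21*(-17) = 357)
U = -88 (U = 22*(-24 + 20) = 22*(-4) = -88)
Q + U = 357 - 88 = 269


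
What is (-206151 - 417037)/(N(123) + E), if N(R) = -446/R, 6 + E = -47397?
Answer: 76652124/5831015 ≈ 13.146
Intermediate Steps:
E = -47403 (E = -6 - 47397 = -47403)
(-206151 - 417037)/(N(123) + E) = (-206151 - 417037)/(-446/123 - 47403) = -623188/(-446*1/123 - 47403) = -623188/(-446/123 - 47403) = -623188/(-5831015/123) = -623188*(-123/5831015) = 76652124/5831015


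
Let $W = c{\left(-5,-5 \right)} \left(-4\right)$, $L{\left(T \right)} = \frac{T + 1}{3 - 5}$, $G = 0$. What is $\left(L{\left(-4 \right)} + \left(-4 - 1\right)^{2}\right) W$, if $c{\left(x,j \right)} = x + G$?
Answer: $530$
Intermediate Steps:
$L{\left(T \right)} = - \frac{1}{2} - \frac{T}{2}$ ($L{\left(T \right)} = \frac{1 + T}{-2} = \left(1 + T\right) \left(- \frac{1}{2}\right) = - \frac{1}{2} - \frac{T}{2}$)
$c{\left(x,j \right)} = x$ ($c{\left(x,j \right)} = x + 0 = x$)
$W = 20$ ($W = \left(-5\right) \left(-4\right) = 20$)
$\left(L{\left(-4 \right)} + \left(-4 - 1\right)^{2}\right) W = \left(\left(- \frac{1}{2} - -2\right) + \left(-4 - 1\right)^{2}\right) 20 = \left(\left(- \frac{1}{2} + 2\right) + \left(-5\right)^{2}\right) 20 = \left(\frac{3}{2} + 25\right) 20 = \frac{53}{2} \cdot 20 = 530$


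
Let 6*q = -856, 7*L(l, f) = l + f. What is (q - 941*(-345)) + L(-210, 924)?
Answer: 973813/3 ≈ 3.2460e+5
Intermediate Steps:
L(l, f) = f/7 + l/7 (L(l, f) = (l + f)/7 = (f + l)/7 = f/7 + l/7)
q = -428/3 (q = (1/6)*(-856) = -428/3 ≈ -142.67)
(q - 941*(-345)) + L(-210, 924) = (-428/3 - 941*(-345)) + ((1/7)*924 + (1/7)*(-210)) = (-428/3 + 324645) + (132 - 30) = 973507/3 + 102 = 973813/3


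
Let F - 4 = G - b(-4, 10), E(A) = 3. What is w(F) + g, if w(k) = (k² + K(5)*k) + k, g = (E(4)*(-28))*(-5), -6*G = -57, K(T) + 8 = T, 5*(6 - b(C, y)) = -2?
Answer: 45621/100 ≈ 456.21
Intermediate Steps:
b(C, y) = 32/5 (b(C, y) = 6 - ⅕*(-2) = 6 + ⅖ = 32/5)
K(T) = -8 + T
G = 19/2 (G = -⅙*(-57) = 19/2 ≈ 9.5000)
F = 71/10 (F = 4 + (19/2 - 1*32/5) = 4 + (19/2 - 32/5) = 4 + 31/10 = 71/10 ≈ 7.1000)
g = 420 (g = (3*(-28))*(-5) = -84*(-5) = 420)
w(k) = k² - 2*k (w(k) = (k² + (-8 + 5)*k) + k = (k² - 3*k) + k = k² - 2*k)
w(F) + g = 71*(-2 + 71/10)/10 + 420 = (71/10)*(51/10) + 420 = 3621/100 + 420 = 45621/100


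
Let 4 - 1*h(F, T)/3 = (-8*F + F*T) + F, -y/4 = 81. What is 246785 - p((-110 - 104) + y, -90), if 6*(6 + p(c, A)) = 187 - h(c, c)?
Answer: 600941/6 ≈ 1.0016e+5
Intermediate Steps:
y = -324 (y = -4*81 = -324)
h(F, T) = 12 + 21*F - 3*F*T (h(F, T) = 12 - 3*((-8*F + F*T) + F) = 12 - 3*(-7*F + F*T) = 12 + (21*F - 3*F*T) = 12 + 21*F - 3*F*T)
p(c, A) = 139/6 + c²/2 - 7*c/2 (p(c, A) = -6 + (187 - (12 + 21*c - 3*c*c))/6 = -6 + (187 - (12 + 21*c - 3*c²))/6 = -6 + (187 - (12 - 3*c² + 21*c))/6 = -6 + (187 + (-12 - 21*c + 3*c²))/6 = -6 + (175 - 21*c + 3*c²)/6 = -6 + (175/6 + c²/2 - 7*c/2) = 139/6 + c²/2 - 7*c/2)
246785 - p((-110 - 104) + y, -90) = 246785 - (139/6 + ((-110 - 104) - 324)²/2 - 7*((-110 - 104) - 324)/2) = 246785 - (139/6 + (-214 - 324)²/2 - 7*(-214 - 324)/2) = 246785 - (139/6 + (½)*(-538)² - 7/2*(-538)) = 246785 - (139/6 + (½)*289444 + 1883) = 246785 - (139/6 + 144722 + 1883) = 246785 - 1*879769/6 = 246785 - 879769/6 = 600941/6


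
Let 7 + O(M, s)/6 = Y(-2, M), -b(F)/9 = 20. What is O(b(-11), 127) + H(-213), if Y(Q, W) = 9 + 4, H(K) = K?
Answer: -177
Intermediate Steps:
b(F) = -180 (b(F) = -9*20 = -180)
Y(Q, W) = 13
O(M, s) = 36 (O(M, s) = -42 + 6*13 = -42 + 78 = 36)
O(b(-11), 127) + H(-213) = 36 - 213 = -177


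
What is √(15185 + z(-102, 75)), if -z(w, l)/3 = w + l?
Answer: √15266 ≈ 123.56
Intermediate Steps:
z(w, l) = -3*l - 3*w (z(w, l) = -3*(w + l) = -3*(l + w) = -3*l - 3*w)
√(15185 + z(-102, 75)) = √(15185 + (-3*75 - 3*(-102))) = √(15185 + (-225 + 306)) = √(15185 + 81) = √15266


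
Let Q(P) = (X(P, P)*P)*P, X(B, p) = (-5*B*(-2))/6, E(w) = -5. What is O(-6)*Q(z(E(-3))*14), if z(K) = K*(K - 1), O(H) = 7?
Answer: 864360000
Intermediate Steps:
z(K) = K*(-1 + K)
X(B, p) = 5*B/3 (X(B, p) = (10*B)*(⅙) = 5*B/3)
Q(P) = 5*P³/3 (Q(P) = ((5*P/3)*P)*P = (5*P²/3)*P = 5*P³/3)
O(-6)*Q(z(E(-3))*14) = 7*(5*(-5*(-1 - 5)*14)³/3) = 7*(5*(-5*(-6)*14)³/3) = 7*(5*(30*14)³/3) = 7*((5/3)*420³) = 7*((5/3)*74088000) = 7*123480000 = 864360000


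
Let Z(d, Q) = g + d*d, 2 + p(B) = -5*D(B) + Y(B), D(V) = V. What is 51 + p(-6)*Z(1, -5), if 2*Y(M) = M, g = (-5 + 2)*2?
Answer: -74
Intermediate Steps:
g = -6 (g = -3*2 = -6)
Y(M) = M/2
p(B) = -2 - 9*B/2 (p(B) = -2 + (-5*B + B/2) = -2 - 9*B/2)
Z(d, Q) = -6 + d² (Z(d, Q) = -6 + d*d = -6 + d²)
51 + p(-6)*Z(1, -5) = 51 + (-2 - 9/2*(-6))*(-6 + 1²) = 51 + (-2 + 27)*(-6 + 1) = 51 + 25*(-5) = 51 - 125 = -74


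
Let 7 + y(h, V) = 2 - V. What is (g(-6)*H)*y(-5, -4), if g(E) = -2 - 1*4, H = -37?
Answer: -222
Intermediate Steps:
g(E) = -6 (g(E) = -2 - 4 = -6)
y(h, V) = -5 - V (y(h, V) = -7 + (2 - V) = -5 - V)
(g(-6)*H)*y(-5, -4) = (-6*(-37))*(-5 - 1*(-4)) = 222*(-5 + 4) = 222*(-1) = -222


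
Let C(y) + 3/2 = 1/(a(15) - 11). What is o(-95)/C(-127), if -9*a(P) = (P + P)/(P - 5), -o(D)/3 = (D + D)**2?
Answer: 613700/9 ≈ 68189.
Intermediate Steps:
o(D) = -12*D**2 (o(D) = -3*(D + D)**2 = -3*4*D**2 = -12*D**2)
a(P) = -2*P/(9*(-5 + P)) (a(P) = -(P + P)/(9*(P - 5)) = -2*P/(9*(-5 + P)))
C(y) = -27/17 (C(y) = -3/2 + 1/(-2*15/(-45 + 9*15) - 11) = -3/2 + 1/(-2*15/(-45 + 135) - 11) = -3/2 + 1/(-2*15/90 - 11) = -3/2 + 1/(-2*15*1/90 - 11) = -3/2 + 1/(-1/3 - 11) = -3/2 + 1/(-34/3) = -3/2 - 3/34 = -27/17)
o(-95)/C(-127) = (-12*(-95)**2)/(-27/17) = -12*9025*(-17/27) = -108300*(-17/27) = 613700/9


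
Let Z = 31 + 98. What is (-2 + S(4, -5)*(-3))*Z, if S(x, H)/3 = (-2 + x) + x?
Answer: -7224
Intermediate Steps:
S(x, H) = -6 + 6*x (S(x, H) = 3*((-2 + x) + x) = 3*(-2 + 2*x) = -6 + 6*x)
Z = 129
(-2 + S(4, -5)*(-3))*Z = (-2 + (-6 + 6*4)*(-3))*129 = (-2 + (-6 + 24)*(-3))*129 = (-2 + 18*(-3))*129 = (-2 - 54)*129 = -56*129 = -7224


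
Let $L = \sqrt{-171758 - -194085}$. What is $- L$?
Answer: $- \sqrt{22327} \approx -149.42$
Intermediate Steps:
$L = \sqrt{22327}$ ($L = \sqrt{-171758 + 194085} = \sqrt{22327} \approx 149.42$)
$- L = - \sqrt{22327}$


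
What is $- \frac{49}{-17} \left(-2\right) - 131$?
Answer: $- \frac{2325}{17} \approx -136.76$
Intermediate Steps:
$- \frac{49}{-17} \left(-2\right) - 131 = \left(-49\right) \left(- \frac{1}{17}\right) \left(-2\right) - 131 = \frac{49}{17} \left(-2\right) - 131 = - \frac{98}{17} - 131 = - \frac{2325}{17}$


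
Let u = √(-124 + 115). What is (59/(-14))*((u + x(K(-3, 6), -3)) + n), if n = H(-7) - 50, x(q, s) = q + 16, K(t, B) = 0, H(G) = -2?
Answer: 1062/7 - 177*I/14 ≈ 151.71 - 12.643*I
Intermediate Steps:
u = 3*I (u = √(-9) = 3*I ≈ 3.0*I)
x(q, s) = 16 + q
n = -52 (n = -2 - 50 = -52)
(59/(-14))*((u + x(K(-3, 6), -3)) + n) = (59/(-14))*((3*I + (16 + 0)) - 52) = (59*(-1/14))*((3*I + 16) - 52) = -59*((16 + 3*I) - 52)/14 = -59*(-36 + 3*I)/14 = 1062/7 - 177*I/14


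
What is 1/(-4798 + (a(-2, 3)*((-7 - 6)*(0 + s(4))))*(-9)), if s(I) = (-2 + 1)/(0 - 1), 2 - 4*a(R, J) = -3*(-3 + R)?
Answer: -4/20713 ≈ -0.00019312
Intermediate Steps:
a(R, J) = -7/4 + 3*R/4 (a(R, J) = ½ - (-3)*(-3 + R)/4 = ½ - (9 - 3*R)/4 = ½ + (-9/4 + 3*R/4) = -7/4 + 3*R/4)
s(I) = 1 (s(I) = -1/(-1) = -1*(-1) = 1)
1/(-4798 + (a(-2, 3)*((-7 - 6)*(0 + s(4))))*(-9)) = 1/(-4798 + ((-7/4 + (¾)*(-2))*((-7 - 6)*(0 + 1)))*(-9)) = 1/(-4798 + ((-7/4 - 3/2)*(-13*1))*(-9)) = 1/(-4798 - 13/4*(-13)*(-9)) = 1/(-4798 + (169/4)*(-9)) = 1/(-4798 - 1521/4) = 1/(-20713/4) = -4/20713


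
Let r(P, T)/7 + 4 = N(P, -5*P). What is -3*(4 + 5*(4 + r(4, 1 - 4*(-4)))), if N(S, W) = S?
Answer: -72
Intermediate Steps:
r(P, T) = -28 + 7*P
-3*(4 + 5*(4 + r(4, 1 - 4*(-4)))) = -3*(4 + 5*(4 + (-28 + 7*4))) = -3*(4 + 5*(4 + (-28 + 28))) = -3*(4 + 5*(4 + 0)) = -3*(4 + 5*4) = -3*(4 + 20) = -3*24 = -72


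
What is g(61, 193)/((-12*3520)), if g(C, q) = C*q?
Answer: -11773/42240 ≈ -0.27872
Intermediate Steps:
g(61, 193)/((-12*3520)) = (61*193)/((-12*3520)) = 11773/(-42240) = 11773*(-1/42240) = -11773/42240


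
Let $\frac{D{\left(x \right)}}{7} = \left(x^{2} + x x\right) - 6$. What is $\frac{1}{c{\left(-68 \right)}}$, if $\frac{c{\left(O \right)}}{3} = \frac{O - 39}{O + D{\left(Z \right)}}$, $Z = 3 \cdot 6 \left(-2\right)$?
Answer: $- \frac{18034}{321} \approx -56.181$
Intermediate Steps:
$Z = -36$ ($Z = 18 \left(-2\right) = -36$)
$D{\left(x \right)} = -42 + 14 x^{2}$ ($D{\left(x \right)} = 7 \left(\left(x^{2} + x x\right) - 6\right) = 7 \left(\left(x^{2} + x^{2}\right) - 6\right) = 7 \left(2 x^{2} - 6\right) = 7 \left(-6 + 2 x^{2}\right) = -42 + 14 x^{2}$)
$c{\left(O \right)} = \frac{3 \left(-39 + O\right)}{18102 + O}$ ($c{\left(O \right)} = 3 \frac{O - 39}{O - \left(42 - 14 \left(-36\right)^{2}\right)} = 3 \frac{-39 + O}{O + \left(-42 + 14 \cdot 1296\right)} = 3 \frac{-39 + O}{O + \left(-42 + 18144\right)} = 3 \frac{-39 + O}{O + 18102} = 3 \frac{-39 + O}{18102 + O} = \frac{3 \left(-39 + O\right)}{18102 + O}$)
$\frac{1}{c{\left(-68 \right)}} = \frac{1}{3 \frac{1}{18102 - 68} \left(-39 - 68\right)} = \frac{1}{3 \cdot \frac{1}{18034} \left(-107\right)} = \frac{1}{- \frac{321}{18034}} = - \frac{18034}{321}$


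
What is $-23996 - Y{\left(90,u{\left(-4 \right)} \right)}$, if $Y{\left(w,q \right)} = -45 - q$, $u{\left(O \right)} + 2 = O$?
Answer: $-23957$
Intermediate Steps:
$u{\left(O \right)} = -2 + O$
$-23996 - Y{\left(90,u{\left(-4 \right)} \right)} = -23996 - \left(-45 - \left(-2 - 4\right)\right) = -23996 - \left(-45 - -6\right) = -23996 - \left(-45 + 6\right) = -23996 - -39 = -23996 + 39 = -23957$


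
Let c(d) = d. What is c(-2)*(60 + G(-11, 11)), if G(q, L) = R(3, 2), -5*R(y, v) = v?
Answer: -596/5 ≈ -119.20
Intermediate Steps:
R(y, v) = -v/5
G(q, L) = -⅖ (G(q, L) = -⅕*2 = -⅖)
c(-2)*(60 + G(-11, 11)) = -2*(60 - ⅖) = -2*298/5 = -596/5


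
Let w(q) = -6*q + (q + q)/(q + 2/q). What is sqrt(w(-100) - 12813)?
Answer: I*sqrt(305397132213)/5001 ≈ 110.5*I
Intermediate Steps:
w(q) = -6*q + 2*q/(q + 2/q) (w(q) = -6*q + (2*q)/(q + 2/q) = -6*q + 2*q/(q + 2/q))
sqrt(w(-100) - 12813) = sqrt(2*(-100)*(-6 - 100 - 3*(-100)**2)/(2 + (-100)**2) - 12813) = sqrt(2*(-100)*(-6 - 100 - 3*10000)/(2 + 10000) - 12813) = sqrt(2*(-100)*(-6 - 100 - 30000)/10002 - 12813) = sqrt(2*(-100)*(1/10002)*(-30106) - 12813) = sqrt(3010600/5001 - 12813) = sqrt(-61067213/5001) = I*sqrt(305397132213)/5001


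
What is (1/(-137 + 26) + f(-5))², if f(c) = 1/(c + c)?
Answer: 14641/1232100 ≈ 0.011883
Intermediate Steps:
f(c) = 1/(2*c)
(1/(-137 + 26) + f(-5))² = (1/(-137 + 26) + (½)/(-5))² = (1/(-111) + (½)*(-⅕))² = (-1/111 - ⅒)² = (-121/1110)² = 14641/1232100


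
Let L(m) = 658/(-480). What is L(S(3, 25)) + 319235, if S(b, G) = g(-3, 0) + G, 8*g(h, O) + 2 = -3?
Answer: 76616071/240 ≈ 3.1923e+5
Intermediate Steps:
g(h, O) = -5/8 (g(h, O) = -¼ + (⅛)*(-3) = -¼ - 3/8 = -5/8)
S(b, G) = -5/8 + G
L(m) = -329/240 (L(m) = 658*(-1/480) = -329/240)
L(S(3, 25)) + 319235 = -329/240 + 319235 = 76616071/240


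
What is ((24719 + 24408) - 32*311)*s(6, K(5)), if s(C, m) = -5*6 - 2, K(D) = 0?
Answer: -1253600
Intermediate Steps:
s(C, m) = -32 (s(C, m) = -30 - 2 = -32)
((24719 + 24408) - 32*311)*s(6, K(5)) = ((24719 + 24408) - 32*311)*(-32) = (49127 - 9952)*(-32) = 39175*(-32) = -1253600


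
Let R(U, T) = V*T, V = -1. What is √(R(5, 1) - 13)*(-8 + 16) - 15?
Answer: -15 + 8*I*√14 ≈ -15.0 + 29.933*I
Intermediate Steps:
R(U, T) = -T
√(R(5, 1) - 13)*(-8 + 16) - 15 = √(-1*1 - 13)*(-8 + 16) - 15 = √(-1 - 13)*8 - 15 = √(-14)*8 - 15 = (I*√14)*8 - 15 = 8*I*√14 - 15 = -15 + 8*I*√14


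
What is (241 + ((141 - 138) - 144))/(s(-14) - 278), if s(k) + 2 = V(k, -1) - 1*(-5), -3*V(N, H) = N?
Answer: -300/811 ≈ -0.36991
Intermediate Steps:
V(N, H) = -N/3
s(k) = 3 - k/3 (s(k) = -2 + (-k/3 - 1*(-5)) = -2 + (-k/3 + 5) = -2 + (5 - k/3) = 3 - k/3)
(241 + ((141 - 138) - 144))/(s(-14) - 278) = (241 + ((141 - 138) - 144))/((3 - ⅓*(-14)) - 278) = (241 + (3 - 144))/((3 + 14/3) - 278) = (241 - 141)/(23/3 - 278) = 100/(-811/3) = 100*(-3/811) = -300/811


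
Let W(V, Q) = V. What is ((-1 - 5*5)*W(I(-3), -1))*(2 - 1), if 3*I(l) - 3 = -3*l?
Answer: -104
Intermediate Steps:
I(l) = 1 - l (I(l) = 1 + (-3*l)/3 = 1 - l)
((-1 - 5*5)*W(I(-3), -1))*(2 - 1) = ((-1 - 5*5)*(1 - 1*(-3)))*(2 - 1) = ((-1 - 25)*(1 + 3))*1 = -26*4*1 = -104*1 = -104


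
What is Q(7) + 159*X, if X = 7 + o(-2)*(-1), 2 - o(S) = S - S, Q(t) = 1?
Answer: 796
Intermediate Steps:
o(S) = 2 (o(S) = 2 - (S - S) = 2 - 1*0 = 2 + 0 = 2)
X = 5 (X = 7 + 2*(-1) = 7 - 2 = 5)
Q(7) + 159*X = 1 + 159*5 = 1 + 795 = 796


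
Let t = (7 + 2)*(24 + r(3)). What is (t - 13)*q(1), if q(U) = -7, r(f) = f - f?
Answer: -1421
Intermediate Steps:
r(f) = 0
t = 216 (t = (7 + 2)*(24 + 0) = 9*24 = 216)
(t - 13)*q(1) = (216 - 13)*(-7) = 203*(-7) = -1421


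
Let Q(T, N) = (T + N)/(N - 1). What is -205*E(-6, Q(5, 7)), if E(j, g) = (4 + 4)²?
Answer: -13120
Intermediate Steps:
Q(T, N) = (N + T)/(-1 + N)
E(j, g) = 64 (E(j, g) = 8² = 64)
-205*E(-6, Q(5, 7)) = -205*64 = -13120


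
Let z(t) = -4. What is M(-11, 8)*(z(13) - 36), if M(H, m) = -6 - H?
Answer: -200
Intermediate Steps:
M(-11, 8)*(z(13) - 36) = (-6 - 1*(-11))*(-4 - 36) = (-6 + 11)*(-40) = 5*(-40) = -200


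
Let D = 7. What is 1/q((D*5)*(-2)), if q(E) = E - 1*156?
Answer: -1/226 ≈ -0.0044248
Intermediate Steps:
q(E) = -156 + E (q(E) = E - 156 = -156 + E)
1/q((D*5)*(-2)) = 1/(-156 + (7*5)*(-2)) = 1/(-156 + 35*(-2)) = 1/(-156 - 70) = 1/(-226) = -1/226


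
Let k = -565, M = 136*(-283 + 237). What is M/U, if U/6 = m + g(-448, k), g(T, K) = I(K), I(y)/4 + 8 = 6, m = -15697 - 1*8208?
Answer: 3128/71739 ≈ 0.043603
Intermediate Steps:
m = -23905 (m = -15697 - 8208 = -23905)
M = -6256 (M = 136*(-46) = -6256)
I(y) = -8 (I(y) = -32 + 4*6 = -32 + 24 = -8)
g(T, K) = -8
U = -143478 (U = 6*(-23905 - 8) = 6*(-23913) = -143478)
M/U = -6256/(-143478) = -6256*(-1/143478) = 3128/71739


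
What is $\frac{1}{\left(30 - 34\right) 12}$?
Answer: $- \frac{1}{48} \approx -0.020833$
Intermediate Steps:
$\frac{1}{\left(30 - 34\right) 12} = \frac{1}{\left(-4\right) 12} = \frac{1}{-48} = - \frac{1}{48}$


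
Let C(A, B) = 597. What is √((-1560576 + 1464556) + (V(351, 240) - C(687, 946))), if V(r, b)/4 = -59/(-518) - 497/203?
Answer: I*√5451186522131/7511 ≈ 310.85*I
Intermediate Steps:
V(r, b) = -70134/7511 (V(r, b) = 4*(-59/(-518) - 497/203) = 4*(-59*(-1/518) - 497*1/203) = 4*(59/518 - 71/29) = 4*(-35067/15022) = -70134/7511)
√((-1560576 + 1464556) + (V(351, 240) - C(687, 946))) = √((-1560576 + 1464556) + (-70134/7511 - 1*597)) = √(-96020 + (-70134/7511 - 597)) = √(-96020 - 4554201/7511) = √(-725760421/7511) = I*√5451186522131/7511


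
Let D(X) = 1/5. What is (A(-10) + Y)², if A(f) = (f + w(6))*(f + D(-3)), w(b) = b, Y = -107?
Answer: 114921/25 ≈ 4596.8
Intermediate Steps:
D(X) = ⅕
A(f) = (6 + f)*(⅕ + f) (A(f) = (f + 6)*(f + ⅕) = (6 + f)*(⅕ + f))
(A(-10) + Y)² = ((6/5 + (-10)² + (31/5)*(-10)) - 107)² = ((6/5 + 100 - 62) - 107)² = (196/5 - 107)² = (-339/5)² = 114921/25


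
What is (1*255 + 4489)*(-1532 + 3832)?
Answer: 10911200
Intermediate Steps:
(1*255 + 4489)*(-1532 + 3832) = (255 + 4489)*2300 = 4744*2300 = 10911200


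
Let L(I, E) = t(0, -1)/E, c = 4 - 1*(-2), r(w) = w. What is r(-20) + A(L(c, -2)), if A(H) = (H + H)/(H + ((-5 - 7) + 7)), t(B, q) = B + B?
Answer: -20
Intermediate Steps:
t(B, q) = 2*B
c = 6 (c = 4 + 2 = 6)
L(I, E) = 0 (L(I, E) = (2*0)/E = 0/E = 0)
A(H) = 2*H/(-5 + H) (A(H) = (2*H)/(H + (-12 + 7)) = (2*H)/(H - 5) = (2*H)/(-5 + H) = 2*H/(-5 + H))
r(-20) + A(L(c, -2)) = -20 + 2*0/(-5 + 0) = -20 + 2*0/(-5) = -20 + 2*0*(-1/5) = -20 + 0 = -20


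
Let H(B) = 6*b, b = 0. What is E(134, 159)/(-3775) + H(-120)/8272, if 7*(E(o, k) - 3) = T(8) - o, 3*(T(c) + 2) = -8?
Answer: 353/79275 ≈ 0.0044529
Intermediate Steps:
T(c) = -14/3 (T(c) = -2 + (⅓)*(-8) = -2 - 8/3 = -14/3)
H(B) = 0 (H(B) = 6*0 = 0)
E(o, k) = 7/3 - o/7 (E(o, k) = 3 + (-14/3 - o)/7 = 3 + (-⅔ - o/7) = 7/3 - o/7)
E(134, 159)/(-3775) + H(-120)/8272 = (7/3 - ⅐*134)/(-3775) + 0/8272 = (7/3 - 134/7)*(-1/3775) + 0*(1/8272) = -353/21*(-1/3775) + 0 = 353/79275 + 0 = 353/79275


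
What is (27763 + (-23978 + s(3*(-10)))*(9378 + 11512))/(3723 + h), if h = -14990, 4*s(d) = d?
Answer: 501029332/11267 ≈ 44469.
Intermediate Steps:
s(d) = d/4
(27763 + (-23978 + s(3*(-10)))*(9378 + 11512))/(3723 + h) = (27763 + (-23978 + (3*(-10))/4)*(9378 + 11512))/(3723 - 14990) = (27763 + (-23978 + (1/4)*(-30))*20890)/(-11267) = (27763 + (-23978 - 15/2)*20890)*(-1/11267) = (27763 - 47971/2*20890)*(-1/11267) = (27763 - 501057095)*(-1/11267) = -501029332*(-1/11267) = 501029332/11267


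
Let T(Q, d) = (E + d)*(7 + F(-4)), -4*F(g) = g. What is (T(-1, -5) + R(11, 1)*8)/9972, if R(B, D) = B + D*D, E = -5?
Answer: 4/2493 ≈ 0.0016045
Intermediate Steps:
F(g) = -g/4
T(Q, d) = -40 + 8*d (T(Q, d) = (-5 + d)*(7 - 1/4*(-4)) = (-5 + d)*(7 + 1) = (-5 + d)*8 = -40 + 8*d)
R(B, D) = B + D**2
(T(-1, -5) + R(11, 1)*8)/9972 = ((-40 + 8*(-5)) + (11 + 1**2)*8)/9972 = ((-40 - 40) + (11 + 1)*8)*(1/9972) = (-80 + 12*8)*(1/9972) = (-80 + 96)*(1/9972) = 16*(1/9972) = 4/2493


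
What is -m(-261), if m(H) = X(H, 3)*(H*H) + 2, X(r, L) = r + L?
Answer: 17575216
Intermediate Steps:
X(r, L) = L + r
m(H) = 2 + H²*(3 + H) (m(H) = (3 + H)*(H*H) + 2 = (3 + H)*H² + 2 = H²*(3 + H) + 2 = 2 + H²*(3 + H))
-m(-261) = -(2 + (-261)²*(3 - 261)) = -(2 + 68121*(-258)) = -(2 - 17575218) = -1*(-17575216) = 17575216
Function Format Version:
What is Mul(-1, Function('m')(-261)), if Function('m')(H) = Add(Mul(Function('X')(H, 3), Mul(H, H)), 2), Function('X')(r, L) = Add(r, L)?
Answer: 17575216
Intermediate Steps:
Function('X')(r, L) = Add(L, r)
Function('m')(H) = Add(2, Mul(Pow(H, 2), Add(3, H))) (Function('m')(H) = Add(Mul(Add(3, H), Mul(H, H)), 2) = Add(Mul(Add(3, H), Pow(H, 2)), 2) = Add(Mul(Pow(H, 2), Add(3, H)), 2) = Add(2, Mul(Pow(H, 2), Add(3, H))))
Mul(-1, Function('m')(-261)) = Mul(-1, Add(2, Mul(Pow(-261, 2), Add(3, -261)))) = Mul(-1, Add(2, Mul(68121, -258))) = Mul(-1, Add(2, -17575218)) = Mul(-1, -17575216) = 17575216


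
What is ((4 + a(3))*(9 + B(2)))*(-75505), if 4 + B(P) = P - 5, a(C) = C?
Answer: -1057070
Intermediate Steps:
B(P) = -9 + P (B(P) = -4 + (P - 5) = -4 + (-5 + P) = -9 + P)
((4 + a(3))*(9 + B(2)))*(-75505) = ((4 + 3)*(9 + (-9 + 2)))*(-75505) = (7*(9 - 7))*(-75505) = (7*2)*(-75505) = 14*(-75505) = -1057070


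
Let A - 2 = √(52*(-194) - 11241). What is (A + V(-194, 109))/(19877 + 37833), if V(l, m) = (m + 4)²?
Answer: 12771/57710 + I*√21329/57710 ≈ 0.2213 + 0.0025307*I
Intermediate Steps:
V(l, m) = (4 + m)²
A = 2 + I*√21329 (A = 2 + √(52*(-194) - 11241) = 2 + √(-10088 - 11241) = 2 + √(-21329) = 2 + I*√21329 ≈ 2.0 + 146.04*I)
(A + V(-194, 109))/(19877 + 37833) = ((2 + I*√21329) + (4 + 109)²)/(19877 + 37833) = ((2 + I*√21329) + 113²)/57710 = ((2 + I*√21329) + 12769)*(1/57710) = (12771 + I*√21329)*(1/57710) = 12771/57710 + I*√21329/57710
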